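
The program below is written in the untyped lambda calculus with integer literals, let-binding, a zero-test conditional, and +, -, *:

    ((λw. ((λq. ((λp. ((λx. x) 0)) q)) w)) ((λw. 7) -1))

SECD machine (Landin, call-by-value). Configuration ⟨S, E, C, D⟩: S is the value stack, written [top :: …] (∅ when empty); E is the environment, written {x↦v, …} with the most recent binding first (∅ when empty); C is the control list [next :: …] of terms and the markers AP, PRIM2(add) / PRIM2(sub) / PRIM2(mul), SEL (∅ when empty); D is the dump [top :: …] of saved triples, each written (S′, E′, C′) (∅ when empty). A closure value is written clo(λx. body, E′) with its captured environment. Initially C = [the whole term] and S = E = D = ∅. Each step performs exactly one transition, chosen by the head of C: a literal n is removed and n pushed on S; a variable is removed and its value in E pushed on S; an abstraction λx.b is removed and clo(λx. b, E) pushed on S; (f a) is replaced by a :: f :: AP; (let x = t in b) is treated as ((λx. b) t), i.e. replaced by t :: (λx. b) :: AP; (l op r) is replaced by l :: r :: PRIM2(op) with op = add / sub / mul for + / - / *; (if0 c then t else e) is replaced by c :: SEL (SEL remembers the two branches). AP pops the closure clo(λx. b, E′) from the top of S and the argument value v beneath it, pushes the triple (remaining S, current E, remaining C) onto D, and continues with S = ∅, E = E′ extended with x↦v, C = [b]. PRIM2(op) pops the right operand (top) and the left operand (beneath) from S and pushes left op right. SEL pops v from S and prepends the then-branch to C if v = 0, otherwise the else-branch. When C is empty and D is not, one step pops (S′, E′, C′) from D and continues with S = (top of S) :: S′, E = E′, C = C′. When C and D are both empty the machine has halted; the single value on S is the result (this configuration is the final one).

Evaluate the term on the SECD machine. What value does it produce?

0. ⟨S=∅; E=∅; C=[((λw. ((λq. ((λp. ((λx. x) 0)) q)) w)) ((λw. 7) -1))]; D=∅⟩
1. ⟨S=∅; E=∅; C=[((λw. 7) -1) :: (λw. ((λq. ((λp. ((λx. x) 0)) q)) w)) :: AP]; D=∅⟩
2. ⟨S=∅; E=∅; C=[-1 :: (λw. 7) :: AP :: (λw. ((λq. ((λp. ((λx. x) 0)) q)) w)) :: AP]; D=∅⟩
3. ⟨S=[-1]; E=∅; C=[(λw. 7) :: AP :: (λw. ((λq. ((λp. ((λx. x) 0)) q)) w)) :: AP]; D=∅⟩
4. ⟨S=[clo(λw. 7, ∅) :: -1]; E=∅; C=[AP :: (λw. ((λq. ((λp. ((λx. x) 0)) q)) w)) :: AP]; D=∅⟩
5. ⟨S=∅; E={w↦-1}; C=[7]; D=[(∅, ∅, [(λw. ((λq. ((λp. ((λx. x) 0)) q)) w)) :: AP])]⟩
6. ⟨S=[7]; E={w↦-1}; C=∅; D=[(∅, ∅, [(λw. ((λq. ((λp. ((λx. x) 0)) q)) w)) :: AP])]⟩
7. ⟨S=[7]; E=∅; C=[(λw. ((λq. ((λp. ((λx. x) 0)) q)) w)) :: AP]; D=∅⟩
8. ⟨S=[clo(λw. ((λq. ((λp. ((λx. x) 0)) q)) w), ∅) :: 7]; E=∅; C=[AP]; D=∅⟩
9. ⟨S=∅; E={w↦7}; C=[((λq. ((λp. ((λx. x) 0)) q)) w)]; D=[(∅, ∅, ∅)]⟩
10. ⟨S=∅; E={w↦7}; C=[w :: (λq. ((λp. ((λx. x) 0)) q)) :: AP]; D=[(∅, ∅, ∅)]⟩
11. ⟨S=[7]; E={w↦7}; C=[(λq. ((λp. ((λx. x) 0)) q)) :: AP]; D=[(∅, ∅, ∅)]⟩
12. ⟨S=[clo(λq. ((λp. ((λx. x) 0)) q), {w↦7}) :: 7]; E={w↦7}; C=[AP]; D=[(∅, ∅, ∅)]⟩
13. ⟨S=∅; E={q↦7, w↦7}; C=[((λp. ((λx. x) 0)) q)]; D=[(∅, {w↦7}, ∅) :: (∅, ∅, ∅)]⟩
14. ⟨S=∅; E={q↦7, w↦7}; C=[q :: (λp. ((λx. x) 0)) :: AP]; D=[(∅, {w↦7}, ∅) :: (∅, ∅, ∅)]⟩
15. ⟨S=[7]; E={q↦7, w↦7}; C=[(λp. ((λx. x) 0)) :: AP]; D=[(∅, {w↦7}, ∅) :: (∅, ∅, ∅)]⟩
16. ⟨S=[clo(λp. ((λx. x) 0), {q↦7, w↦7}) :: 7]; E={q↦7, w↦7}; C=[AP]; D=[(∅, {w↦7}, ∅) :: (∅, ∅, ∅)]⟩
17. ⟨S=∅; E={p↦7, q↦7, w↦7}; C=[((λx. x) 0)]; D=[(∅, {q↦7, w↦7}, ∅) :: (∅, {w↦7}, ∅) :: (∅, ∅, ∅)]⟩
18. ⟨S=∅; E={p↦7, q↦7, w↦7}; C=[0 :: (λx. x) :: AP]; D=[(∅, {q↦7, w↦7}, ∅) :: (∅, {w↦7}, ∅) :: (∅, ∅, ∅)]⟩
19. ⟨S=[0]; E={p↦7, q↦7, w↦7}; C=[(λx. x) :: AP]; D=[(∅, {q↦7, w↦7}, ∅) :: (∅, {w↦7}, ∅) :: (∅, ∅, ∅)]⟩
20. ⟨S=[clo(λx. x, {p↦7, q↦7, w↦7}) :: 0]; E={p↦7, q↦7, w↦7}; C=[AP]; D=[(∅, {q↦7, w↦7}, ∅) :: (∅, {w↦7}, ∅) :: (∅, ∅, ∅)]⟩
21. ⟨S=∅; E={x↦0, p↦7, q↦7, w↦7}; C=[x]; D=[(∅, {p↦7, q↦7, w↦7}, ∅) :: (∅, {q↦7, w↦7}, ∅) :: (∅, {w↦7}, ∅) :: (∅, ∅, ∅)]⟩
22. ⟨S=[0]; E={x↦0, p↦7, q↦7, w↦7}; C=∅; D=[(∅, {p↦7, q↦7, w↦7}, ∅) :: (∅, {q↦7, w↦7}, ∅) :: (∅, {w↦7}, ∅) :: (∅, ∅, ∅)]⟩
23. ⟨S=[0]; E={p↦7, q↦7, w↦7}; C=∅; D=[(∅, {q↦7, w↦7}, ∅) :: (∅, {w↦7}, ∅) :: (∅, ∅, ∅)]⟩
24. ⟨S=[0]; E={q↦7, w↦7}; C=∅; D=[(∅, {w↦7}, ∅) :: (∅, ∅, ∅)]⟩
25. ⟨S=[0]; E={w↦7}; C=∅; D=[(∅, ∅, ∅)]⟩
26. ⟨S=[0]; E=∅; C=∅; D=∅⟩
→ final value 0

Answer: 0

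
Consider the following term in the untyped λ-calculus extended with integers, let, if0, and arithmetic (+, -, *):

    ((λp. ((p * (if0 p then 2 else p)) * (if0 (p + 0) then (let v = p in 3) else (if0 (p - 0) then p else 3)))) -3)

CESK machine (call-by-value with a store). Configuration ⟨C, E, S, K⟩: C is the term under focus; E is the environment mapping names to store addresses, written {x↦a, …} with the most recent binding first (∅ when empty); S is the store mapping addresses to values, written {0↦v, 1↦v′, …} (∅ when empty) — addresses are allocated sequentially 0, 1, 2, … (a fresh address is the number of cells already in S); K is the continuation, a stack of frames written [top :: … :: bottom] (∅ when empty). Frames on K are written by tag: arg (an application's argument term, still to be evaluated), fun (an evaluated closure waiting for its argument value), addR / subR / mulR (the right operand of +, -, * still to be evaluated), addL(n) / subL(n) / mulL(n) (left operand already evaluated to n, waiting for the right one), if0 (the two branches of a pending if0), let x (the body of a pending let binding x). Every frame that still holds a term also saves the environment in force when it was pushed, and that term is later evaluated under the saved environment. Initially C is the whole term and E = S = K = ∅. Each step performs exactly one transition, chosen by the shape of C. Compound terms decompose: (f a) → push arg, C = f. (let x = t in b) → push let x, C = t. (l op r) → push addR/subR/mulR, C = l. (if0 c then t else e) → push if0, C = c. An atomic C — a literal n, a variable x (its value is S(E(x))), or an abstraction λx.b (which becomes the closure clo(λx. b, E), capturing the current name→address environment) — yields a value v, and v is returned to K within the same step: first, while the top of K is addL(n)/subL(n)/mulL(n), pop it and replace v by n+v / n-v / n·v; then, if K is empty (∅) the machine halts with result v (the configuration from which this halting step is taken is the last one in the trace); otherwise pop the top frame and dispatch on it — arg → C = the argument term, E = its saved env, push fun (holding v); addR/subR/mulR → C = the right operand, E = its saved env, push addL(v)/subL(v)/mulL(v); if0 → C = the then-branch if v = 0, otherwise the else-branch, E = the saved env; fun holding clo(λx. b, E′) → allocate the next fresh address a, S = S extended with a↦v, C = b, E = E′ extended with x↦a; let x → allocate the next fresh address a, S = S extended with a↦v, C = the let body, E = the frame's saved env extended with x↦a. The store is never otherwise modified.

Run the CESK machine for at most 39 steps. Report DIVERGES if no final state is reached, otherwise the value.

Answer: 27

Execution trace:
t=0: ⟨C=((λp. ((p * (if0 p then 2 else p)) * (if0 (p + 0) then (let v = p in 3) else (if0 (p - 0) then p else 3)))) -3); E=∅; S=∅; K=∅⟩
t=1: ⟨C=(λp. ((p * (if0 p then 2 else p)) * (if0 (p + 0) then (let v = p in 3) else (if0 (p - 0) then p else 3)))); E=∅; S=∅; K=[arg]⟩
t=2: ⟨C=-3; E=∅; S=∅; K=[fun]⟩
t=3: ⟨C=((p * (if0 p then 2 else p)) * (if0 (p + 0) then (let v = p in 3) else (if0 (p - 0) then p else 3))); E={p↦0}; S={0↦-3}; K=∅⟩
t=4: ⟨C=(p * (if0 p then 2 else p)); E={p↦0}; S={0↦-3}; K=[mulR]⟩
t=5: ⟨C=p; E={p↦0}; S={0↦-3}; K=[mulR :: mulR]⟩
t=6: ⟨C=(if0 p then 2 else p); E={p↦0}; S={0↦-3}; K=[mulL(-3) :: mulR]⟩
t=7: ⟨C=p; E={p↦0}; S={0↦-3}; K=[if0 :: mulL(-3) :: mulR]⟩
t=8: ⟨C=p; E={p↦0}; S={0↦-3}; K=[mulL(-3) :: mulR]⟩
t=9: ⟨C=(if0 (p + 0) then (let v = p in 3) else (if0 (p - 0) then p else 3)); E={p↦0}; S={0↦-3}; K=[mulL(9)]⟩
t=10: ⟨C=(p + 0); E={p↦0}; S={0↦-3}; K=[if0 :: mulL(9)]⟩
t=11: ⟨C=p; E={p↦0}; S={0↦-3}; K=[addR :: if0 :: mulL(9)]⟩
t=12: ⟨C=0; E={p↦0}; S={0↦-3}; K=[addL(-3) :: if0 :: mulL(9)]⟩
t=13: ⟨C=(if0 (p - 0) then p else 3); E={p↦0}; S={0↦-3}; K=[mulL(9)]⟩
t=14: ⟨C=(p - 0); E={p↦0}; S={0↦-3}; K=[if0 :: mulL(9)]⟩
t=15: ⟨C=p; E={p↦0}; S={0↦-3}; K=[subR :: if0 :: mulL(9)]⟩
t=16: ⟨C=0; E={p↦0}; S={0↦-3}; K=[subL(-3) :: if0 :: mulL(9)]⟩
t=17: ⟨C=3; E={p↦0}; S={0↦-3}; K=[mulL(9)]⟩
→ final value 27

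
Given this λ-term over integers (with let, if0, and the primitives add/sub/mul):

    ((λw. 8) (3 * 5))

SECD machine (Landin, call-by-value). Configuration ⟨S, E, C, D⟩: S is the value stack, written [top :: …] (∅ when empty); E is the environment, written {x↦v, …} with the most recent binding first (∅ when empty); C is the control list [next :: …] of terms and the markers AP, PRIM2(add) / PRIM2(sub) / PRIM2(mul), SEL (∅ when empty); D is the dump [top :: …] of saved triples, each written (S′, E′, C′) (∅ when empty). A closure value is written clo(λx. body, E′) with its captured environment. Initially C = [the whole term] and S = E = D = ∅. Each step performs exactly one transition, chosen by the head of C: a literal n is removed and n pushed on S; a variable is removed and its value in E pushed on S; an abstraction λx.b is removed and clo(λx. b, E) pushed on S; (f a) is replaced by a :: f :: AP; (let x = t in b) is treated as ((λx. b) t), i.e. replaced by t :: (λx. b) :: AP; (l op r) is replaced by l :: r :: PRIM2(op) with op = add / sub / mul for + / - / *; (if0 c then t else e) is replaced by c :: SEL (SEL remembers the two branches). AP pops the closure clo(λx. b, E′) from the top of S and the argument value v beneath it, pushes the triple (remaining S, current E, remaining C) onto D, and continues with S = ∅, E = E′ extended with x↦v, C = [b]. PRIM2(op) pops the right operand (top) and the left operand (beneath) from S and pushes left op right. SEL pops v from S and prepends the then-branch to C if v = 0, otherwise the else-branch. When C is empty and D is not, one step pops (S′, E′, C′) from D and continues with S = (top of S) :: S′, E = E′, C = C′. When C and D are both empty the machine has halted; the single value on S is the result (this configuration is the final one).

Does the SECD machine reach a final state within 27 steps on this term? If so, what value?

step 0: ⟨S=∅; E=∅; C=[((λw. 8) (3 * 5))]; D=∅⟩
step 1: ⟨S=∅; E=∅; C=[(3 * 5) :: (λw. 8) :: AP]; D=∅⟩
step 2: ⟨S=∅; E=∅; C=[3 :: 5 :: PRIM2(mul) :: (λw. 8) :: AP]; D=∅⟩
step 3: ⟨S=[3]; E=∅; C=[5 :: PRIM2(mul) :: (λw. 8) :: AP]; D=∅⟩
step 4: ⟨S=[5 :: 3]; E=∅; C=[PRIM2(mul) :: (λw. 8) :: AP]; D=∅⟩
step 5: ⟨S=[15]; E=∅; C=[(λw. 8) :: AP]; D=∅⟩
step 6: ⟨S=[clo(λw. 8, ∅) :: 15]; E=∅; C=[AP]; D=∅⟩
step 7: ⟨S=∅; E={w↦15}; C=[8]; D=[(∅, ∅, ∅)]⟩
step 8: ⟨S=[8]; E={w↦15}; C=∅; D=[(∅, ∅, ∅)]⟩
step 9: ⟨S=[8]; E=∅; C=∅; D=∅⟩
→ final value 8

Answer: 8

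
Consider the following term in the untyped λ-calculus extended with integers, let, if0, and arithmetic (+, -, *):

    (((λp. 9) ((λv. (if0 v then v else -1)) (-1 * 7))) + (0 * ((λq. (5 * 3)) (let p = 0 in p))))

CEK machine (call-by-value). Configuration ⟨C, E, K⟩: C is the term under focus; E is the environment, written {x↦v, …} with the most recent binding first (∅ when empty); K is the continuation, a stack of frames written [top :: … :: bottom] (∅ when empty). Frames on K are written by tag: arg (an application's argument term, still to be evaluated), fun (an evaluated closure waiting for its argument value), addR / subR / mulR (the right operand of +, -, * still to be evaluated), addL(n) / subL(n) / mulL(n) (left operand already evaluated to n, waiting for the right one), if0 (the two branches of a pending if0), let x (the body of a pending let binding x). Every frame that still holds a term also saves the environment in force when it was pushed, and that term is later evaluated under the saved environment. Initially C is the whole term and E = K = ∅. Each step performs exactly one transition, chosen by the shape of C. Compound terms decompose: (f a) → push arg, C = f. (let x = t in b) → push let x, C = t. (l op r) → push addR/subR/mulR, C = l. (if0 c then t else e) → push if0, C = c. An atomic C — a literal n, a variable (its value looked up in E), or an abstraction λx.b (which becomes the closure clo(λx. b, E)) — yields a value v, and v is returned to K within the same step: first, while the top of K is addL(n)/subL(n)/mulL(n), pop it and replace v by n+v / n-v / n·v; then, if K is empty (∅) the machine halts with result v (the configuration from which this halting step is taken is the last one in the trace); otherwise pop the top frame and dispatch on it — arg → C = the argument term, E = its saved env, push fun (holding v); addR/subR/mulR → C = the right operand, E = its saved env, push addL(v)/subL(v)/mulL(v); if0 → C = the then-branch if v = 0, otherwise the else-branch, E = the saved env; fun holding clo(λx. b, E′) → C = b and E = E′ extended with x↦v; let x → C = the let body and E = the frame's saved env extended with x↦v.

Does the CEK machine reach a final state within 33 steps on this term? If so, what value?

Answer: 9

Execution trace:
0. ⟨C=(((λp. 9) ((λv. (if0 v then v else -1)) (-1 * 7))) + (0 * ((λq. (5 * 3)) (let p = 0 in p)))); E=∅; K=∅⟩
1. ⟨C=((λp. 9) ((λv. (if0 v then v else -1)) (-1 * 7))); E=∅; K=[addR]⟩
2. ⟨C=(λp. 9); E=∅; K=[arg :: addR]⟩
3. ⟨C=((λv. (if0 v then v else -1)) (-1 * 7)); E=∅; K=[fun :: addR]⟩
4. ⟨C=(λv. (if0 v then v else -1)); E=∅; K=[arg :: fun :: addR]⟩
5. ⟨C=(-1 * 7); E=∅; K=[fun :: fun :: addR]⟩
6. ⟨C=-1; E=∅; K=[mulR :: fun :: fun :: addR]⟩
7. ⟨C=7; E=∅; K=[mulL(-1) :: fun :: fun :: addR]⟩
8. ⟨C=(if0 v then v else -1); E={v↦-7}; K=[fun :: addR]⟩
9. ⟨C=v; E={v↦-7}; K=[if0 :: fun :: addR]⟩
10. ⟨C=-1; E={v↦-7}; K=[fun :: addR]⟩
11. ⟨C=9; E={p↦-1}; K=[addR]⟩
12. ⟨C=(0 * ((λq. (5 * 3)) (let p = 0 in p))); E=∅; K=[addL(9)]⟩
13. ⟨C=0; E=∅; K=[mulR :: addL(9)]⟩
14. ⟨C=((λq. (5 * 3)) (let p = 0 in p)); E=∅; K=[mulL(0) :: addL(9)]⟩
15. ⟨C=(λq. (5 * 3)); E=∅; K=[arg :: mulL(0) :: addL(9)]⟩
16. ⟨C=(let p = 0 in p); E=∅; K=[fun :: mulL(0) :: addL(9)]⟩
17. ⟨C=0; E=∅; K=[let p :: fun :: mulL(0) :: addL(9)]⟩
18. ⟨C=p; E={p↦0}; K=[fun :: mulL(0) :: addL(9)]⟩
19. ⟨C=(5 * 3); E={q↦0}; K=[mulL(0) :: addL(9)]⟩
20. ⟨C=5; E={q↦0}; K=[mulR :: mulL(0) :: addL(9)]⟩
21. ⟨C=3; E={q↦0}; K=[mulL(5) :: mulL(0) :: addL(9)]⟩
→ final value 9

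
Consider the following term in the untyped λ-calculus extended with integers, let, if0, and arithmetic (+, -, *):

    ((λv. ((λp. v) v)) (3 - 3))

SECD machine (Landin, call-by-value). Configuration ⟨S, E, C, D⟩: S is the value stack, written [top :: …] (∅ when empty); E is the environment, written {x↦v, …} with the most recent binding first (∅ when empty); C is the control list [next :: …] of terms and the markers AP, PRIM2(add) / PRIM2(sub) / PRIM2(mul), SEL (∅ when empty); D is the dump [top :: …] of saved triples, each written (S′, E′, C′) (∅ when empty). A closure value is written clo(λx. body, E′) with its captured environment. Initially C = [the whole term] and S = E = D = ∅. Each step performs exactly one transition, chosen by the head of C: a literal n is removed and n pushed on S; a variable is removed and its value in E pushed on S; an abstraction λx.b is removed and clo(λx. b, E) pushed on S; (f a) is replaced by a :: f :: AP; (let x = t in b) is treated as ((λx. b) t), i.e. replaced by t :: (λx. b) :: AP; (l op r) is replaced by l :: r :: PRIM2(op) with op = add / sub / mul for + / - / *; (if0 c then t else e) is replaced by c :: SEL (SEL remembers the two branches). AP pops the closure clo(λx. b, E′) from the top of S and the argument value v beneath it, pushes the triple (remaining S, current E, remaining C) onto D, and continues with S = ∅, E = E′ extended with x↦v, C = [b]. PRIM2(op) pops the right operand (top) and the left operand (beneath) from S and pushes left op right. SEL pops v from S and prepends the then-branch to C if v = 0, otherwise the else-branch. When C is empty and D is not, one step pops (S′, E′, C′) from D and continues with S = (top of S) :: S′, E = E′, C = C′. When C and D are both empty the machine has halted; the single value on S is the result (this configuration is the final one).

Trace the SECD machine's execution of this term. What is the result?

Answer: 0

Execution trace:
t=0: <S=∅, E=∅, C=[((λv. ((λp. v) v)) (3 - 3))], D=∅>
t=1: <S=∅, E=∅, C=[(3 - 3) :: (λv. ((λp. v) v)) :: AP], D=∅>
t=2: <S=∅, E=∅, C=[3 :: 3 :: PRIM2(sub) :: (λv. ((λp. v) v)) :: AP], D=∅>
t=3: <S=[3], E=∅, C=[3 :: PRIM2(sub) :: (λv. ((λp. v) v)) :: AP], D=∅>
t=4: <S=[3 :: 3], E=∅, C=[PRIM2(sub) :: (λv. ((λp. v) v)) :: AP], D=∅>
t=5: <S=[0], E=∅, C=[(λv. ((λp. v) v)) :: AP], D=∅>
t=6: <S=[clo(λv. ((λp. v) v), ∅) :: 0], E=∅, C=[AP], D=∅>
t=7: <S=∅, E={v↦0}, C=[((λp. v) v)], D=[(∅, ∅, ∅)]>
t=8: <S=∅, E={v↦0}, C=[v :: (λp. v) :: AP], D=[(∅, ∅, ∅)]>
t=9: <S=[0], E={v↦0}, C=[(λp. v) :: AP], D=[(∅, ∅, ∅)]>
t=10: <S=[clo(λp. v, {v↦0}) :: 0], E={v↦0}, C=[AP], D=[(∅, ∅, ∅)]>
t=11: <S=∅, E={p↦0, v↦0}, C=[v], D=[(∅, {v↦0}, ∅) :: (∅, ∅, ∅)]>
t=12: <S=[0], E={p↦0, v↦0}, C=∅, D=[(∅, {v↦0}, ∅) :: (∅, ∅, ∅)]>
t=13: <S=[0], E={v↦0}, C=∅, D=[(∅, ∅, ∅)]>
t=14: <S=[0], E=∅, C=∅, D=∅>
→ final value 0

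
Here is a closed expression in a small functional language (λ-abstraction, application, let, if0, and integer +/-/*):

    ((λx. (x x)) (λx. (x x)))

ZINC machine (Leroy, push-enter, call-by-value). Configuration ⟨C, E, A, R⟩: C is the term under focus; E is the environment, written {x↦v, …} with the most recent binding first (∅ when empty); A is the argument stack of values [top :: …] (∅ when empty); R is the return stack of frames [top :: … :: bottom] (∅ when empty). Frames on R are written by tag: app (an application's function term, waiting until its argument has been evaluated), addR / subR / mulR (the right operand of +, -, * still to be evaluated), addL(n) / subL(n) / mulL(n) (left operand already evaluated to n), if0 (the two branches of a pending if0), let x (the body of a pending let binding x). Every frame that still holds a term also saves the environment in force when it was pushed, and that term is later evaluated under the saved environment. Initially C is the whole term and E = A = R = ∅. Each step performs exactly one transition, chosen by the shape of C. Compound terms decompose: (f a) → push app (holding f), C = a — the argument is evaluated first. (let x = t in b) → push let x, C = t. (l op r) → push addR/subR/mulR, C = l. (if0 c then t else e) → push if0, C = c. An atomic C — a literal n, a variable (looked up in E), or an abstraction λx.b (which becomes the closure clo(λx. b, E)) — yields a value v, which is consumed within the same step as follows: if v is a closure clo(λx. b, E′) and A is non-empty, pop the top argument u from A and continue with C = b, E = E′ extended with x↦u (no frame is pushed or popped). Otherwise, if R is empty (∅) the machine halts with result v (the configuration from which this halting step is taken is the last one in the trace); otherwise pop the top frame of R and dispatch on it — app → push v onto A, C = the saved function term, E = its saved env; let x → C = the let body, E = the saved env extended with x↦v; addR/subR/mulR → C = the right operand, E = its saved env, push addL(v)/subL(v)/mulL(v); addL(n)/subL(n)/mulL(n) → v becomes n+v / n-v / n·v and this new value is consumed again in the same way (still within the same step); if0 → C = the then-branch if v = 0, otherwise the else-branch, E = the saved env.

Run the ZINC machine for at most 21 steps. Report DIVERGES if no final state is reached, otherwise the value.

step 0: <C=((λx. (x x)) (λx. (x x))), E=∅, A=∅, R=∅>
step 1: <C=(λx. (x x)), E=∅, A=∅, R=[app]>
step 2: <C=(λx. (x x)), E=∅, A=[clo(λx. (x x), ∅)], R=∅>
step 3: <C=(x x), E={x↦clo(λx. (x x), ∅)}, A=∅, R=∅>
step 4: <C=x, E={x↦clo(λx. (x x), ∅)}, A=∅, R=[app]>
step 5: <C=x, E={x↦clo(λx. (x x), ∅)}, A=[clo(λx. (x x), ∅)], R=∅>
… configuration repeats with period 3 (steps 3–5 recur indefinitely) …

Answer: DIVERGES (no final state within 21 steps)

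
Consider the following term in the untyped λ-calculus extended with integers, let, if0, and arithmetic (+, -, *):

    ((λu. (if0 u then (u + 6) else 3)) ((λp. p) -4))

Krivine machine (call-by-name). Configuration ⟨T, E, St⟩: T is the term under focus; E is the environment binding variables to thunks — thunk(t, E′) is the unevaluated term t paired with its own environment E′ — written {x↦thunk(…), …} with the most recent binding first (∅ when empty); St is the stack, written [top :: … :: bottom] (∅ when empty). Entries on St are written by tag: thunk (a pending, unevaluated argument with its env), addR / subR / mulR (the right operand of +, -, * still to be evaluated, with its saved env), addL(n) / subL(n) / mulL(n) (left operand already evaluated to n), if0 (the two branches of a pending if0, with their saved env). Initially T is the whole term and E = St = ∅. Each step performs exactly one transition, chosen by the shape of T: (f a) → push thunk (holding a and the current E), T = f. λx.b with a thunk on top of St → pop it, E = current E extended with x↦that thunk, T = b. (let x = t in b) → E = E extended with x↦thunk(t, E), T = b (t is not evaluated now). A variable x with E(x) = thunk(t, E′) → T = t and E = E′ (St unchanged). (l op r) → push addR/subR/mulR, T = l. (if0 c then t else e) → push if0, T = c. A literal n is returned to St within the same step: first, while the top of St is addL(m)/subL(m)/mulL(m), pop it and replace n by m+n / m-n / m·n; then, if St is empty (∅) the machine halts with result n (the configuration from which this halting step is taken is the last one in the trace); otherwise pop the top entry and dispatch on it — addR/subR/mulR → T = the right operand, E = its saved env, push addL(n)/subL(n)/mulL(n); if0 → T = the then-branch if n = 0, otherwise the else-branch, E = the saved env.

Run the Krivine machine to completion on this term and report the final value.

0. ⟨T=((λu. (if0 u then (u + 6) else 3)) ((λp. p) -4)); E=∅; St=∅⟩
1. ⟨T=(λu. (if0 u then (u + 6) else 3)); E=∅; St=[thunk]⟩
2. ⟨T=(if0 u then (u + 6) else 3); E={u↦thunk(((λp. p) -4), ∅)}; St=∅⟩
3. ⟨T=u; E={u↦thunk(((λp. p) -4), ∅)}; St=[if0]⟩
4. ⟨T=((λp. p) -4); E=∅; St=[if0]⟩
5. ⟨T=(λp. p); E=∅; St=[thunk :: if0]⟩
6. ⟨T=p; E={p↦thunk(-4, ∅)}; St=[if0]⟩
7. ⟨T=-4; E=∅; St=[if0]⟩
8. ⟨T=3; E={u↦thunk(((λp. p) -4), ∅)}; St=∅⟩
→ final value 3

Answer: 3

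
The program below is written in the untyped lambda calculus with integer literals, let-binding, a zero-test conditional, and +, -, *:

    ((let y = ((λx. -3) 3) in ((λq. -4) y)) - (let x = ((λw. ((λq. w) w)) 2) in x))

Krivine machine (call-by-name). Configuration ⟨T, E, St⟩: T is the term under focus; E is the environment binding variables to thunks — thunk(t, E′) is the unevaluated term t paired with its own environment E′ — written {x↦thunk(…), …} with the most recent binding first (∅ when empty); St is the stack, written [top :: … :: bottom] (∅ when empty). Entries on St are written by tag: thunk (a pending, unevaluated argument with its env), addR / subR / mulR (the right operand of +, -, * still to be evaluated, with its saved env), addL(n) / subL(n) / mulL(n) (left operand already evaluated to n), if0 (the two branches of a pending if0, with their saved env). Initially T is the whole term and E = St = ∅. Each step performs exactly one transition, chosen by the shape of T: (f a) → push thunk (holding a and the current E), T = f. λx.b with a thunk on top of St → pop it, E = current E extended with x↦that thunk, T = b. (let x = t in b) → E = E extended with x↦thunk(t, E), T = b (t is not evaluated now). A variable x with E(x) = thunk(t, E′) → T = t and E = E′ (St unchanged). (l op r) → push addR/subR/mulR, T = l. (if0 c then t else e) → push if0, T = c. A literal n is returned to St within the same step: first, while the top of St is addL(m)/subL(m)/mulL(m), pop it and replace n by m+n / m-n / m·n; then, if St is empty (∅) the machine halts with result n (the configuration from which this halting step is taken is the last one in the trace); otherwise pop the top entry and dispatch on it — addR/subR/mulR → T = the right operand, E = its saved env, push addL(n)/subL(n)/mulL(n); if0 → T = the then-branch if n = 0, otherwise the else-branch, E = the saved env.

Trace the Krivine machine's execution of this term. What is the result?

0. ⟨T=((let y = ((λx. -3) 3) in ((λq. -4) y)) - (let x = ((λw. ((λq. w) w)) 2) in x)); E=∅; St=∅⟩
1. ⟨T=(let y = ((λx. -3) 3) in ((λq. -4) y)); E=∅; St=[subR]⟩
2. ⟨T=((λq. -4) y); E={y↦thunk(((λx. -3) 3), ∅)}; St=[subR]⟩
3. ⟨T=(λq. -4); E={y↦thunk(((λx. -3) 3), ∅)}; St=[thunk :: subR]⟩
4. ⟨T=-4; E={q↦thunk(y, {y↦thunk(((λx. -3) 3), ∅)}), y↦thunk(((λx. -3) 3), ∅)}; St=[subR]⟩
5. ⟨T=(let x = ((λw. ((λq. w) w)) 2) in x); E=∅; St=[subL(-4)]⟩
6. ⟨T=x; E={x↦thunk(((λw. ((λq. w) w)) 2), ∅)}; St=[subL(-4)]⟩
7. ⟨T=((λw. ((λq. w) w)) 2); E=∅; St=[subL(-4)]⟩
8. ⟨T=(λw. ((λq. w) w)); E=∅; St=[thunk :: subL(-4)]⟩
9. ⟨T=((λq. w) w); E={w↦thunk(2, ∅)}; St=[subL(-4)]⟩
10. ⟨T=(λq. w); E={w↦thunk(2, ∅)}; St=[thunk :: subL(-4)]⟩
11. ⟨T=w; E={q↦thunk(w, {w↦thunk(2, ∅)}), w↦thunk(2, ∅)}; St=[subL(-4)]⟩
12. ⟨T=2; E=∅; St=[subL(-4)]⟩
→ final value -6

Answer: -6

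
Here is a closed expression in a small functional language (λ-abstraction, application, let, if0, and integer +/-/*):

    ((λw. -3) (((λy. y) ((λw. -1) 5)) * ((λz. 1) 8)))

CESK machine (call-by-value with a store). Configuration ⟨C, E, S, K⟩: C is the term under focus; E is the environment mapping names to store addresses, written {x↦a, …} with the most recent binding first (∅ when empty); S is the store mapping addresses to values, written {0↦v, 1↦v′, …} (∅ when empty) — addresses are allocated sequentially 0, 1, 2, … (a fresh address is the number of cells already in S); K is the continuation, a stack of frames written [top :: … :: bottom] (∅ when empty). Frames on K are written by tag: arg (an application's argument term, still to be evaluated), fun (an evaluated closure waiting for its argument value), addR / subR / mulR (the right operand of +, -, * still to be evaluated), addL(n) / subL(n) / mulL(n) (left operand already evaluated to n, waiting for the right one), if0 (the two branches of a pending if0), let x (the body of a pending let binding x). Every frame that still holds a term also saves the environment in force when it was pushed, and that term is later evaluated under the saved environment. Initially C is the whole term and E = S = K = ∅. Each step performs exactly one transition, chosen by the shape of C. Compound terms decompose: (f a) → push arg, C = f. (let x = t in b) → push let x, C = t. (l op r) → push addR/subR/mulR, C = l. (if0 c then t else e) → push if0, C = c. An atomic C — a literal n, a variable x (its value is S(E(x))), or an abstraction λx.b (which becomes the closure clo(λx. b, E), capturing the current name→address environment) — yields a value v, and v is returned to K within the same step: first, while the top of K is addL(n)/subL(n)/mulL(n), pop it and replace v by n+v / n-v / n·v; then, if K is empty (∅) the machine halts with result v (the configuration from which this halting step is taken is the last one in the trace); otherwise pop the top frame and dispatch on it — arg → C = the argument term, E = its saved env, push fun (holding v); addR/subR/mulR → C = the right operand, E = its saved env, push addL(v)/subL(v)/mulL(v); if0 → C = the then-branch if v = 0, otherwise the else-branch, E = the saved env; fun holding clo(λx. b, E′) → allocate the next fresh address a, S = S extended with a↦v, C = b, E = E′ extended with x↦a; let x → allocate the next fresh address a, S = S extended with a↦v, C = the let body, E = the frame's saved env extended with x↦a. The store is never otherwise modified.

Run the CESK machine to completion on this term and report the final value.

0. <C=((λw. -3) (((λy. y) ((λw. -1) 5)) * ((λz. 1) 8))), E=∅, S=∅, K=∅>
1. <C=(λw. -3), E=∅, S=∅, K=[arg]>
2. <C=(((λy. y) ((λw. -1) 5)) * ((λz. 1) 8)), E=∅, S=∅, K=[fun]>
3. <C=((λy. y) ((λw. -1) 5)), E=∅, S=∅, K=[mulR :: fun]>
4. <C=(λy. y), E=∅, S=∅, K=[arg :: mulR :: fun]>
5. <C=((λw. -1) 5), E=∅, S=∅, K=[fun :: mulR :: fun]>
6. <C=(λw. -1), E=∅, S=∅, K=[arg :: fun :: mulR :: fun]>
7. <C=5, E=∅, S=∅, K=[fun :: fun :: mulR :: fun]>
8. <C=-1, E={w↦0}, S={0↦5}, K=[fun :: mulR :: fun]>
9. <C=y, E={y↦1}, S={0↦5, 1↦-1}, K=[mulR :: fun]>
10. <C=((λz. 1) 8), E=∅, S={0↦5, 1↦-1}, K=[mulL(-1) :: fun]>
11. <C=(λz. 1), E=∅, S={0↦5, 1↦-1}, K=[arg :: mulL(-1) :: fun]>
12. <C=8, E=∅, S={0↦5, 1↦-1}, K=[fun :: mulL(-1) :: fun]>
13. <C=1, E={z↦2}, S={0↦5, 1↦-1, 2↦8}, K=[mulL(-1) :: fun]>
14. <C=-3, E={w↦3}, S={0↦5, 1↦-1, 2↦8, 3↦-1}, K=∅>
→ final value -3

Answer: -3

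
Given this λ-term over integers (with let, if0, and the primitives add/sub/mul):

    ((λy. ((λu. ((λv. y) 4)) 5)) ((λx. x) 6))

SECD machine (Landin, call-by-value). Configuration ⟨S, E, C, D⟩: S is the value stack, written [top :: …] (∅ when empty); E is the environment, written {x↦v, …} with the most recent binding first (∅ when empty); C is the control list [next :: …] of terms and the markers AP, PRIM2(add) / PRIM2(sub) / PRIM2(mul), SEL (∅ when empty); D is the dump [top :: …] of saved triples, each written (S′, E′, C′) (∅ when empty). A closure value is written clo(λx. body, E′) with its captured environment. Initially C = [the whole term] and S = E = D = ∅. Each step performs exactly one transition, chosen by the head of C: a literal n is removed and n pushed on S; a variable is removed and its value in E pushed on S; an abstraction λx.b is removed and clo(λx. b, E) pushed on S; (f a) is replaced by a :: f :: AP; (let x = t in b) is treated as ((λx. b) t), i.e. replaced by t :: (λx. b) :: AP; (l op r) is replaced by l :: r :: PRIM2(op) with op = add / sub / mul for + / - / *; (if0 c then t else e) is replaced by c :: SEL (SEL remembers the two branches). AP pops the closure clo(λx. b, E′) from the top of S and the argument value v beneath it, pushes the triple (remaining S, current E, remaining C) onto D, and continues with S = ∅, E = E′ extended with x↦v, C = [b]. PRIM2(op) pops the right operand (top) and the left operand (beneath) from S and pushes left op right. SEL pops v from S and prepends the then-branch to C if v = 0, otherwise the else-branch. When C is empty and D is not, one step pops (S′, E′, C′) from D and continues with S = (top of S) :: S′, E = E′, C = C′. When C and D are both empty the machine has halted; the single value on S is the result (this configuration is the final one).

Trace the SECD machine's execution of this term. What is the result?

0. ⟨S=∅; E=∅; C=[((λy. ((λu. ((λv. y) 4)) 5)) ((λx. x) 6))]; D=∅⟩
1. ⟨S=∅; E=∅; C=[((λx. x) 6) :: (λy. ((λu. ((λv. y) 4)) 5)) :: AP]; D=∅⟩
2. ⟨S=∅; E=∅; C=[6 :: (λx. x) :: AP :: (λy. ((λu. ((λv. y) 4)) 5)) :: AP]; D=∅⟩
3. ⟨S=[6]; E=∅; C=[(λx. x) :: AP :: (λy. ((λu. ((λv. y) 4)) 5)) :: AP]; D=∅⟩
4. ⟨S=[clo(λx. x, ∅) :: 6]; E=∅; C=[AP :: (λy. ((λu. ((λv. y) 4)) 5)) :: AP]; D=∅⟩
5. ⟨S=∅; E={x↦6}; C=[x]; D=[(∅, ∅, [(λy. ((λu. ((λv. y) 4)) 5)) :: AP])]⟩
6. ⟨S=[6]; E={x↦6}; C=∅; D=[(∅, ∅, [(λy. ((λu. ((λv. y) 4)) 5)) :: AP])]⟩
7. ⟨S=[6]; E=∅; C=[(λy. ((λu. ((λv. y) 4)) 5)) :: AP]; D=∅⟩
8. ⟨S=[clo(λy. ((λu. ((λv. y) 4)) 5), ∅) :: 6]; E=∅; C=[AP]; D=∅⟩
9. ⟨S=∅; E={y↦6}; C=[((λu. ((λv. y) 4)) 5)]; D=[(∅, ∅, ∅)]⟩
10. ⟨S=∅; E={y↦6}; C=[5 :: (λu. ((λv. y) 4)) :: AP]; D=[(∅, ∅, ∅)]⟩
11. ⟨S=[5]; E={y↦6}; C=[(λu. ((λv. y) 4)) :: AP]; D=[(∅, ∅, ∅)]⟩
12. ⟨S=[clo(λu. ((λv. y) 4), {y↦6}) :: 5]; E={y↦6}; C=[AP]; D=[(∅, ∅, ∅)]⟩
13. ⟨S=∅; E={u↦5, y↦6}; C=[((λv. y) 4)]; D=[(∅, {y↦6}, ∅) :: (∅, ∅, ∅)]⟩
14. ⟨S=∅; E={u↦5, y↦6}; C=[4 :: (λv. y) :: AP]; D=[(∅, {y↦6}, ∅) :: (∅, ∅, ∅)]⟩
15. ⟨S=[4]; E={u↦5, y↦6}; C=[(λv. y) :: AP]; D=[(∅, {y↦6}, ∅) :: (∅, ∅, ∅)]⟩
16. ⟨S=[clo(λv. y, {u↦5, y↦6}) :: 4]; E={u↦5, y↦6}; C=[AP]; D=[(∅, {y↦6}, ∅) :: (∅, ∅, ∅)]⟩
17. ⟨S=∅; E={v↦4, u↦5, y↦6}; C=[y]; D=[(∅, {u↦5, y↦6}, ∅) :: (∅, {y↦6}, ∅) :: (∅, ∅, ∅)]⟩
18. ⟨S=[6]; E={v↦4, u↦5, y↦6}; C=∅; D=[(∅, {u↦5, y↦6}, ∅) :: (∅, {y↦6}, ∅) :: (∅, ∅, ∅)]⟩
19. ⟨S=[6]; E={u↦5, y↦6}; C=∅; D=[(∅, {y↦6}, ∅) :: (∅, ∅, ∅)]⟩
20. ⟨S=[6]; E={y↦6}; C=∅; D=[(∅, ∅, ∅)]⟩
21. ⟨S=[6]; E=∅; C=∅; D=∅⟩
→ final value 6

Answer: 6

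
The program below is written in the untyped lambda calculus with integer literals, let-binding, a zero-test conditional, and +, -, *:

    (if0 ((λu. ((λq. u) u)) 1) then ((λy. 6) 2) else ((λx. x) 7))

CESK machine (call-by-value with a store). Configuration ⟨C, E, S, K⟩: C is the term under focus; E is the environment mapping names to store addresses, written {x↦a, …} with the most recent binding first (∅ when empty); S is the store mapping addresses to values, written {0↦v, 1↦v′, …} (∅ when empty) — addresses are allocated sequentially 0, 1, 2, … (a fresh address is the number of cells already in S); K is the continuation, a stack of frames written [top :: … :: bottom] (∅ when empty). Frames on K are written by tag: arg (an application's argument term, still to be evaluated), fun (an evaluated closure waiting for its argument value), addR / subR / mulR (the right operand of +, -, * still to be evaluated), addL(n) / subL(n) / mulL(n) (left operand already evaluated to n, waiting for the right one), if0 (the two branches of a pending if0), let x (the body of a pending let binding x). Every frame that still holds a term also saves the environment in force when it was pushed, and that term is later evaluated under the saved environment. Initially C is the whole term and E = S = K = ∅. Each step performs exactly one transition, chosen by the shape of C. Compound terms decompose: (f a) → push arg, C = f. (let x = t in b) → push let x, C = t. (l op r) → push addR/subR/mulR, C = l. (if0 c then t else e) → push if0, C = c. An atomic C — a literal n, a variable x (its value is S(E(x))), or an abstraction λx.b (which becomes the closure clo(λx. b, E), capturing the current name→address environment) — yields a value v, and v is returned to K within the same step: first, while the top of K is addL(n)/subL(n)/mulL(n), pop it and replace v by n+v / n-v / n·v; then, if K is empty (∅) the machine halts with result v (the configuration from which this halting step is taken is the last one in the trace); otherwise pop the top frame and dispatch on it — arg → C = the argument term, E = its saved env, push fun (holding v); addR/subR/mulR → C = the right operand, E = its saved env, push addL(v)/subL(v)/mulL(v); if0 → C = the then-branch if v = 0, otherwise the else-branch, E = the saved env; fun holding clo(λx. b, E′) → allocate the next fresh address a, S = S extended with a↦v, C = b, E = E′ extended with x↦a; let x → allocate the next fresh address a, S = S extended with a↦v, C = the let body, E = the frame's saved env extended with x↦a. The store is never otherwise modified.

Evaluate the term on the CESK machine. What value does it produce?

Answer: 7

Derivation:
0. [C=(if0 ((λu. ((λq. u) u)) 1) then ((λy. 6) 2) else ((λx. x) 7)) | E=∅ | S=∅ | K=∅]
1. [C=((λu. ((λq. u) u)) 1) | E=∅ | S=∅ | K=[if0]]
2. [C=(λu. ((λq. u) u)) | E=∅ | S=∅ | K=[arg :: if0]]
3. [C=1 | E=∅ | S=∅ | K=[fun :: if0]]
4. [C=((λq. u) u) | E={u↦0} | S={0↦1} | K=[if0]]
5. [C=(λq. u) | E={u↦0} | S={0↦1} | K=[arg :: if0]]
6. [C=u | E={u↦0} | S={0↦1} | K=[fun :: if0]]
7. [C=u | E={q↦1, u↦0} | S={0↦1, 1↦1} | K=[if0]]
8. [C=((λx. x) 7) | E=∅ | S={0↦1, 1↦1} | K=∅]
9. [C=(λx. x) | E=∅ | S={0↦1, 1↦1} | K=[arg]]
10. [C=7 | E=∅ | S={0↦1, 1↦1} | K=[fun]]
11. [C=x | E={x↦2} | S={0↦1, 1↦1, 2↦7} | K=∅]
→ final value 7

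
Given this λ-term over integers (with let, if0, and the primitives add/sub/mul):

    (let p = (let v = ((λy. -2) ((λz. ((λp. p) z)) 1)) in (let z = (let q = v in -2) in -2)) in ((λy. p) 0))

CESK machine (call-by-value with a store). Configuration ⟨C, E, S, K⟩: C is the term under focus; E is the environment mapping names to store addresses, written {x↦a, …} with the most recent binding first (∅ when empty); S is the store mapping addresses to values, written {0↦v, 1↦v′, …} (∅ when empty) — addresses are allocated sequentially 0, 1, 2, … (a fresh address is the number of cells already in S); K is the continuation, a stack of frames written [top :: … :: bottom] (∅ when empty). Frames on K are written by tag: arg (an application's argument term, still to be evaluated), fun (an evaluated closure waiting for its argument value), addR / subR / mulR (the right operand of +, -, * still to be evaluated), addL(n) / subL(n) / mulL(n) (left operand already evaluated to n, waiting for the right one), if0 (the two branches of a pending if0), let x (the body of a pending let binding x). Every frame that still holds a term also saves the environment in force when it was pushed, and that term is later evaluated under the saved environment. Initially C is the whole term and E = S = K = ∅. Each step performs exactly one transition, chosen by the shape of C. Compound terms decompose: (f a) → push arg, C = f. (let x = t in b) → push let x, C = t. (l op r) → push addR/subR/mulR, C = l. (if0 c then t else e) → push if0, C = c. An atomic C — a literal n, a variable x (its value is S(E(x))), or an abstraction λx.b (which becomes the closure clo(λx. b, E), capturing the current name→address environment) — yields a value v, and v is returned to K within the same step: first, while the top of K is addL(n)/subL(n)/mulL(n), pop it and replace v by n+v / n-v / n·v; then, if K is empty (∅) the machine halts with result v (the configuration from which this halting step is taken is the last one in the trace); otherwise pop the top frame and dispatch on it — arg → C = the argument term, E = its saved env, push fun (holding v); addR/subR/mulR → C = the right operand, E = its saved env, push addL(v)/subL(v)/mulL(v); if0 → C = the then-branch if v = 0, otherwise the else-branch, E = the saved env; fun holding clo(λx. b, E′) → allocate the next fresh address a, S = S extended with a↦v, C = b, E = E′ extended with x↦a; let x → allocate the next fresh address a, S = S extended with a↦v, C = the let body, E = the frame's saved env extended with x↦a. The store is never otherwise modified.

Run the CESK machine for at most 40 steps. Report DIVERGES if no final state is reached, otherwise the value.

t=0: [C=(let p = (let v = ((λy. -2) ((λz. ((λp. p) z)) 1)) in (let z = (let q = v in -2) in -2)) in ((λy. p) 0)) | E=∅ | S=∅ | K=∅]
t=1: [C=(let v = ((λy. -2) ((λz. ((λp. p) z)) 1)) in (let z = (let q = v in -2) in -2)) | E=∅ | S=∅ | K=[let p]]
t=2: [C=((λy. -2) ((λz. ((λp. p) z)) 1)) | E=∅ | S=∅ | K=[let v :: let p]]
t=3: [C=(λy. -2) | E=∅ | S=∅ | K=[arg :: let v :: let p]]
t=4: [C=((λz. ((λp. p) z)) 1) | E=∅ | S=∅ | K=[fun :: let v :: let p]]
t=5: [C=(λz. ((λp. p) z)) | E=∅ | S=∅ | K=[arg :: fun :: let v :: let p]]
t=6: [C=1 | E=∅ | S=∅ | K=[fun :: fun :: let v :: let p]]
t=7: [C=((λp. p) z) | E={z↦0} | S={0↦1} | K=[fun :: let v :: let p]]
t=8: [C=(λp. p) | E={z↦0} | S={0↦1} | K=[arg :: fun :: let v :: let p]]
t=9: [C=z | E={z↦0} | S={0↦1} | K=[fun :: fun :: let v :: let p]]
t=10: [C=p | E={p↦1, z↦0} | S={0↦1, 1↦1} | K=[fun :: let v :: let p]]
t=11: [C=-2 | E={y↦2} | S={0↦1, 1↦1, 2↦1} | K=[let v :: let p]]
t=12: [C=(let z = (let q = v in -2) in -2) | E={v↦3} | S={0↦1, 1↦1, 2↦1, 3↦-2} | K=[let p]]
t=13: [C=(let q = v in -2) | E={v↦3} | S={0↦1, 1↦1, 2↦1, 3↦-2} | K=[let z :: let p]]
t=14: [C=v | E={v↦3} | S={0↦1, 1↦1, 2↦1, 3↦-2} | K=[let q :: let z :: let p]]
t=15: [C=-2 | E={q↦4, v↦3} | S={0↦1, 1↦1, 2↦1, 3↦-2, 4↦-2} | K=[let z :: let p]]
t=16: [C=-2 | E={z↦5, v↦3} | S={0↦1, 1↦1, 2↦1, 3↦-2, 4↦-2, 5↦-2} | K=[let p]]
t=17: [C=((λy. p) 0) | E={p↦6} | S={0↦1, 1↦1, 2↦1, 3↦-2, 4↦-2, 5↦-2, 6↦-2} | K=∅]
t=18: [C=(λy. p) | E={p↦6} | S={0↦1, 1↦1, 2↦1, 3↦-2, 4↦-2, 5↦-2, 6↦-2} | K=[arg]]
t=19: [C=0 | E={p↦6} | S={0↦1, 1↦1, 2↦1, 3↦-2, 4↦-2, 5↦-2, 6↦-2} | K=[fun]]
t=20: [C=p | E={y↦7, p↦6} | S={0↦1, 1↦1, 2↦1, 3↦-2, 4↦-2, 5↦-2, 6↦-2, 7↦0} | K=∅]
→ final value -2

Answer: -2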